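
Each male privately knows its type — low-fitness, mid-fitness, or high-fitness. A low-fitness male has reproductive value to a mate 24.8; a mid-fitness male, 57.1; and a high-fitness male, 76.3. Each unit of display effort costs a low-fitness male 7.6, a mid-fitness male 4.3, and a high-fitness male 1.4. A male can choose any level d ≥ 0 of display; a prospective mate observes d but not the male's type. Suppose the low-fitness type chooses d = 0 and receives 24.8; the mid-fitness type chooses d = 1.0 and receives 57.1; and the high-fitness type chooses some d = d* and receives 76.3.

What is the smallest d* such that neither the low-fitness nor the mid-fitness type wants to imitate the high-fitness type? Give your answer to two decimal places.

6.78

Mid-fitness type (on-path payoff 57.1 − 4.3×1.0 = 52.8) won't mimic when 52.8 ≥ 76.3 − 4.3·d*, i.e. d* ≥ 5.47.
Low-fitness type (on-path payoff 24.8) won't mimic when 24.8 ≥ 76.3 − 7.6·d*, i.e. d* ≥ 6.78.
Both must hold, so d* = max(6.78, 5.47) = 6.78. The low-fitness type's constraint binds.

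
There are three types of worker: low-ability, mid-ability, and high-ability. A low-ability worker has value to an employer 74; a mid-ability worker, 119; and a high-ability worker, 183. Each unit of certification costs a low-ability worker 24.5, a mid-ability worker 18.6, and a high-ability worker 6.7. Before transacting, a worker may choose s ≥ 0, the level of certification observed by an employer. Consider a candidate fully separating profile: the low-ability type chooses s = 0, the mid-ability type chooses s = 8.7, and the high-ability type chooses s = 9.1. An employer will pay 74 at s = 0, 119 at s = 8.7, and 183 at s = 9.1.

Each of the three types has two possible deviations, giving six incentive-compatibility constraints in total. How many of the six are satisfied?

Mid-ability (own payoff 119 − 18.6×8.7 = -42.82): to s=0 gives 74 → profitable ✗; to s=9.1 gives 183 − 18.6×9.1 = 13.74 → profitable ✗.
Low-ability (own payoff 74): to s=8.7 gives 119 − 24.5×8.7 = -94.15 → no gain ✓; to s=9.1 gives 183 − 24.5×9.1 = -39.95 → no gain ✓.
High-ability (own payoff 183 − 6.7×9.1 = 122.03): to s=0 gives 74 → no gain ✓; to s=8.7 gives 119 − 6.7×8.7 = 60.71 → no gain ✓.
4 of the 6 constraints hold; not an equilibrium.

4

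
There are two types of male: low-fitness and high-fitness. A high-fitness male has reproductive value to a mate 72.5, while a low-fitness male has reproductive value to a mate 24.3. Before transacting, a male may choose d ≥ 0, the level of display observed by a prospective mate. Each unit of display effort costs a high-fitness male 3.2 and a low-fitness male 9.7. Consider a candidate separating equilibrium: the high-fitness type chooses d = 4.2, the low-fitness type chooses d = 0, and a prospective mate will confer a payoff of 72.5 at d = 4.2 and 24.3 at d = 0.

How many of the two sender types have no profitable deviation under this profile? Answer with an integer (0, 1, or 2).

Low-fitness type: stay at 0 → 24.3; mimic → 72.5 − 9.7 × 4.2 = 31.76. IC fails (24.3 < 31.76).
High-fitness type: signal → 72.5 − 3.2 × 4.2 = 59.06; deviate to 0 → 24.3. IC holds (59.06 ≥ 24.3).
1 of 2 constraints hold, so this profile is not an equilibrium.

1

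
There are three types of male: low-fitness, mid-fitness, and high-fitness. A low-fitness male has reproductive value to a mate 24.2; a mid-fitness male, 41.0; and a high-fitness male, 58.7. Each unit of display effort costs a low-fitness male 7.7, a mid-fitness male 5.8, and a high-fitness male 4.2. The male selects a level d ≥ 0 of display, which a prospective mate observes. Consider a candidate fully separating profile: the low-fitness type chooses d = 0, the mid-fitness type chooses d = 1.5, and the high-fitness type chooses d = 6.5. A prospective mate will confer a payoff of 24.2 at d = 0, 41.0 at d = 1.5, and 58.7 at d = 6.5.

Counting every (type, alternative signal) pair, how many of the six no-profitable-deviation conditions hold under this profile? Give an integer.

4

Mid-fitness (own payoff 41.0 − 5.8×1.5 = 32.3): to d=0 gives 24.2 → no gain ✓; to d=6.5 gives 58.7 − 5.8×6.5 = 21 → no gain ✓.
Low-fitness (own payoff 24.2): to d=1.5 gives 41.0 − 7.7×1.5 = 29.45 → profitable ✗; to d=6.5 gives 58.7 − 7.7×6.5 = 8.65 → no gain ✓.
High-fitness (own payoff 58.7 − 4.2×6.5 = 31.4): to d=0 gives 24.2 → no gain ✓; to d=1.5 gives 41.0 − 4.2×1.5 = 34.7 → profitable ✗.
4 of the 6 constraints hold; not an equilibrium.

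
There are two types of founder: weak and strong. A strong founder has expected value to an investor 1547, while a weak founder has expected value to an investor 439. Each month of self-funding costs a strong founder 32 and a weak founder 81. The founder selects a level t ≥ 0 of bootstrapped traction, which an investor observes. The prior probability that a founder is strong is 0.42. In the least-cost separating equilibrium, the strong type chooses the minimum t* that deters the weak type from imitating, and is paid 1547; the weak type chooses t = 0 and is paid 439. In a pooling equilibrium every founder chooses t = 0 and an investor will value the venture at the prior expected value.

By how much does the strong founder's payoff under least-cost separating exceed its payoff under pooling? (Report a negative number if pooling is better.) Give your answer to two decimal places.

Least-cost separating signal: t* solves 439 = 1547 − 81·t*, so t* = (1547 − 439)/81 ≈ 13.6790.
Strong type's separating payoff: 1547 − 32 × t* = 1547 − 32 × (1547 − 439)/81 = 1547 − 35456/81 ≈ 1109.2716.
Pooling payoff: 0.42 × 1547 + 0.58 × 439 = 904.36.
Difference: 1109.2716 − 904.36 = 204.9116, i.e. 204.91 to two decimal places.
The strong type prefers to separate.

204.91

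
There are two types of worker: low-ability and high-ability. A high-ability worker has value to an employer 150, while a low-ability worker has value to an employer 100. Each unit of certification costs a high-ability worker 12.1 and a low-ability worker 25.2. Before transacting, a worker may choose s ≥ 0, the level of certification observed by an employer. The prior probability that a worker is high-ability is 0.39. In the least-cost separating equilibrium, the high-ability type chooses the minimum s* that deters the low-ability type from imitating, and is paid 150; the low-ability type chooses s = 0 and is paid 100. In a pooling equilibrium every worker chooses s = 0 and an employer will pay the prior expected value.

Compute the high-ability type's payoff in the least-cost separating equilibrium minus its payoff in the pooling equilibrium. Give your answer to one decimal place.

Least-cost separating signal: s* solves 100 = 150 − 25.2·s*, so s* = (150 − 100)/25.2 ≈ 1.9841.
High-ability type's separating payoff: 150 − 12.1 × s* = 150 − 12.1 × (150 − 100)/25.2 = 150 − 605/25.2 ≈ 125.992.
Pooling payoff: 0.39 × 150 + 0.61 × 100 = 119.5.
Difference: 125.992 − 119.5 = 6.492, i.e. 6.5 to one decimal place.
The high-ability type prefers to separate.

6.5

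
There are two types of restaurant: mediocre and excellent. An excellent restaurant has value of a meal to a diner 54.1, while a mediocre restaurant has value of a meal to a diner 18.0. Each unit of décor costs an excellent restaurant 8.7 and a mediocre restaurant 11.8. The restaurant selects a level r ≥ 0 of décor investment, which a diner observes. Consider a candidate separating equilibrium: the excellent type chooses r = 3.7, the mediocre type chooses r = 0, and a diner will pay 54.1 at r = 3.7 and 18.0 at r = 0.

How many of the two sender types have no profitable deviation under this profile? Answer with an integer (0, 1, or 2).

2

Excellent type: signal → 54.1 − 8.7 × 3.7 = 21.91; deviate to 0 → 18.0. IC holds (21.91 ≥ 18.0).
Mediocre type: stay at 0 → 18.0; mimic → 54.1 − 11.8 × 3.7 = 10.44. IC holds (18.0 ≥ 10.44).
2 of 2 constraints hold, so this is a separating equilibrium.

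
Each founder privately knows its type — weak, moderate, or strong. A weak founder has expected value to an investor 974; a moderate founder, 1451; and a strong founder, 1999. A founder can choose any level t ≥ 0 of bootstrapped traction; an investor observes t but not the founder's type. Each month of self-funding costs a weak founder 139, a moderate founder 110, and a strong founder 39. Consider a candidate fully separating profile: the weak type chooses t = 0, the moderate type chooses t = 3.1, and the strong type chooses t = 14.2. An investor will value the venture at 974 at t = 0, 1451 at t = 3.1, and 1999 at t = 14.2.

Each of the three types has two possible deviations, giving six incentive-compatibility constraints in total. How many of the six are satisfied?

5

Moderate (own payoff 1451 − 110×3.1 = 1110): to t=0 gives 974 → no gain ✓; to t=14.2 gives 1999 − 110×14.2 = 437 → no gain ✓.
Weak (own payoff 974): to t=3.1 gives 1451 − 139×3.1 = 1020.1 → profitable ✗; to t=14.2 gives 1999 − 139×14.2 = 25.2 → no gain ✓.
Strong (own payoff 1999 − 39×14.2 = 1445.2): to t=0 gives 974 → no gain ✓; to t=3.1 gives 1451 − 39×3.1 = 1330.1 → no gain ✓.
5 of the 6 constraints hold; not an equilibrium.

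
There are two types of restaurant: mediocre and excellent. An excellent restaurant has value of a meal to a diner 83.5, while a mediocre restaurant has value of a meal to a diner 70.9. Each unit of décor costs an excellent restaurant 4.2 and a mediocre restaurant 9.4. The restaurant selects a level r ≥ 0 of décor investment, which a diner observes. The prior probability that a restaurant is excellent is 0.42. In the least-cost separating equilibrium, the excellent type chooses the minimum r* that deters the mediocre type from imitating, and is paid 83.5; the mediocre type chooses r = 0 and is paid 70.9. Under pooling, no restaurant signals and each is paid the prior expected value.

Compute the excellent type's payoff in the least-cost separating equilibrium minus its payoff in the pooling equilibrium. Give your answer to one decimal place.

1.7

Least-cost separating signal: r* solves 70.9 = 83.5 − 9.4·r*, so r* = (83.5 − 70.9)/9.4 ≈ 1.3404.
Excellent type's separating payoff: 83.5 − 4.2 × r* = 83.5 − 4.2 × (83.5 − 70.9)/9.4 = 83.5 − 52.92/9.4 ≈ 77.870.
Pooling payoff: 0.42 × 83.5 + 0.58 × 70.9 = 76.192.
Difference: 77.870 − 76.192 = 1.678, i.e. 1.7 to one decimal place.
The excellent type prefers to separate.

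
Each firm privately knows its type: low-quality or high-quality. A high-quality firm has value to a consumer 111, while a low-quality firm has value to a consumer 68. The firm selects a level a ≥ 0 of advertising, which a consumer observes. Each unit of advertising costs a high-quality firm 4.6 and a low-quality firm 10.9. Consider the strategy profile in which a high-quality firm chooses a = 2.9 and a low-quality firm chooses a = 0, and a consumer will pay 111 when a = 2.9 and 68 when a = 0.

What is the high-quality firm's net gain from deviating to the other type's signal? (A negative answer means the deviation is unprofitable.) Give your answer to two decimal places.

Playing a = 2.9 the high-quality firm receives 111 − 4.6 × 2.9 = 97.66.
Deviating to a = 0 yields 68 instead.
Gain from deviating: 68 − 97.66 = -29.66.
The gain is negative, so the high-quality type's incentive-compatibility constraint is satisfied.

-29.66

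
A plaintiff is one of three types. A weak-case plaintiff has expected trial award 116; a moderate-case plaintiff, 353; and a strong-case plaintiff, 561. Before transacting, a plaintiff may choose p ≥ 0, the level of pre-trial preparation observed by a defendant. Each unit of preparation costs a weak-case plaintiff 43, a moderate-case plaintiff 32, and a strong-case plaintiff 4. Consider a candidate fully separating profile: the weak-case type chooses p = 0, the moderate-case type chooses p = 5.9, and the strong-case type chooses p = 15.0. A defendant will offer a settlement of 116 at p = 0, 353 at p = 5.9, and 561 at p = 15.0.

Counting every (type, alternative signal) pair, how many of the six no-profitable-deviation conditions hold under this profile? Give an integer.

6

Strong-case (own payoff 561 − 4×15.0 = 501): to p=0 gives 116 → no gain ✓; to p=5.9 gives 353 − 4×5.9 = 329.4 → no gain ✓.
Weak-case (own payoff 116): to p=5.9 gives 353 − 43×5.9 = 99.3 → no gain ✓; to p=15.0 gives 561 − 43×15.0 = -84 → no gain ✓.
Moderate-case (own payoff 353 − 32×5.9 = 164.2): to p=0 gives 116 → no gain ✓; to p=15.0 gives 561 − 32×15.0 = 81 → no gain ✓.
6 of the 6 constraints hold; this profile is a separating equilibrium.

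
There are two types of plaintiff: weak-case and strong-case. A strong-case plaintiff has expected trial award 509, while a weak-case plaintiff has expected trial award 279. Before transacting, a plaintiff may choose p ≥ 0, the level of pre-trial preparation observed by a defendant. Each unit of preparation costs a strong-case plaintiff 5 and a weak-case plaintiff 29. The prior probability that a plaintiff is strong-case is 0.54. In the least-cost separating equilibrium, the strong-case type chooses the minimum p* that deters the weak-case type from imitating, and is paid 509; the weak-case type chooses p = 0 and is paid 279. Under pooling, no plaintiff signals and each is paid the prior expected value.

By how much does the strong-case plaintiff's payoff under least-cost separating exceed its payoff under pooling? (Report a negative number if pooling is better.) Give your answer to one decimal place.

66.1

Least-cost separating signal: p* solves 279 = 509 − 29·p*, so p* = (509 − 279)/29 ≈ 7.9310.
Strong-case type's separating payoff: 509 − 5 × p* = 509 − 5 × (509 − 279)/29 = 509 − 1150/29 ≈ 469.345.
Pooling payoff: 0.54 × 509 + 0.46 × 279 = 403.2.
Difference: 469.345 − 403.2 = 66.145, i.e. 66.1 to one decimal place.
The strong-case type prefers to separate.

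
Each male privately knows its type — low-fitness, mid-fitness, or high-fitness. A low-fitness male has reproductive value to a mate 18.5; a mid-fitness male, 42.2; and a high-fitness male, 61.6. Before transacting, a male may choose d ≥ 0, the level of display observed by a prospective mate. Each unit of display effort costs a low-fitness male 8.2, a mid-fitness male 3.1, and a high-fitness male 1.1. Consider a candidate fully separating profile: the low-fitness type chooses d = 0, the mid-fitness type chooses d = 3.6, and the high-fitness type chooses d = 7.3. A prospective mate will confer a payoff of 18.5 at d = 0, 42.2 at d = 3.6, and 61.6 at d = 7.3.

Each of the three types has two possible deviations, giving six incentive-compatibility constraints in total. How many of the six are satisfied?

High-fitness (own payoff 61.6 − 1.1×7.3 = 53.57): to d=0 gives 18.5 → no gain ✓; to d=3.6 gives 42.2 − 1.1×3.6 = 38.24 → no gain ✓.
Low-fitness (own payoff 18.5): to d=3.6 gives 42.2 − 8.2×3.6 = 12.68 → no gain ✓; to d=7.3 gives 61.6 − 8.2×7.3 = 1.74 → no gain ✓.
Mid-fitness (own payoff 42.2 − 3.1×3.6 = 31.04): to d=0 gives 18.5 → no gain ✓; to d=7.3 gives 61.6 − 3.1×7.3 = 38.97 → profitable ✗.
5 of the 6 constraints hold; not an equilibrium.

5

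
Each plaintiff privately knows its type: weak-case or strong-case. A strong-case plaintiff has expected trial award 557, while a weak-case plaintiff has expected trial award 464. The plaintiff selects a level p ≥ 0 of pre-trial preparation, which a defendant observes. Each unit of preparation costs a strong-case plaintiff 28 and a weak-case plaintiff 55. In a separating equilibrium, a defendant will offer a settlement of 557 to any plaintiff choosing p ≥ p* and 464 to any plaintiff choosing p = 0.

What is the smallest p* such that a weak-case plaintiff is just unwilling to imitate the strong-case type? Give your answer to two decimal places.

1.69

A weak-case plaintiff choosing p = 0 receives 464.
Imitating at p* instead would pay 557 at cost 55·p*, netting 557 − 55·p*.
Indifference: 464 = 557 − 55·p*, so p* = (557 − 464) / 55 ≈ 1.69.
At p* the weak-case type's incentive constraint just binds; the strong-case type strictly prefers p* since its per-unit cost is lower.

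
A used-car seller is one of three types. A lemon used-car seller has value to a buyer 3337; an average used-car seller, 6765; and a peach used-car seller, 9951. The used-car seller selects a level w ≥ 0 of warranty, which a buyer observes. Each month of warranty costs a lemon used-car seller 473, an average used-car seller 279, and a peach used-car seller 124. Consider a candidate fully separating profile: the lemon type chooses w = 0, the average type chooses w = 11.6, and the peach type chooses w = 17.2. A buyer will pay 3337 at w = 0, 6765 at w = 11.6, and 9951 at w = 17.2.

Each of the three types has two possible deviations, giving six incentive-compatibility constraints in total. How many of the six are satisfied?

Lemon (own payoff 3337): to w=11.6 gives 6765 − 473×11.6 = 1278.2 → no gain ✓; to w=17.2 gives 9951 − 473×17.2 = 1815.4 → no gain ✓.
Peach (own payoff 9951 − 124×17.2 = 7818.2): to w=0 gives 3337 → no gain ✓; to w=11.6 gives 6765 − 124×11.6 = 5326.6 → no gain ✓.
Average (own payoff 6765 − 279×11.6 = 3528.6): to w=0 gives 3337 → no gain ✓; to w=17.2 gives 9951 − 279×17.2 = 5152.2 → profitable ✗.
5 of the 6 constraints hold; not an equilibrium.

5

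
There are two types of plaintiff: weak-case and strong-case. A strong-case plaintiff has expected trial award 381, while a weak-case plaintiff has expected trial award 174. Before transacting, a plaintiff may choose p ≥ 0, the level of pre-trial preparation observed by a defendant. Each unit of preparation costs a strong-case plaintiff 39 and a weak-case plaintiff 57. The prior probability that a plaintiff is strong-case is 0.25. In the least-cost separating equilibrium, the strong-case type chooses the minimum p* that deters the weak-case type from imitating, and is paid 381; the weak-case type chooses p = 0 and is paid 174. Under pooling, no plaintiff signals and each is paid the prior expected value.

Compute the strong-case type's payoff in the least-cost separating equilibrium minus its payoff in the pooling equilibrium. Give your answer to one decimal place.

13.6

Least-cost separating signal: p* solves 174 = 381 − 57·p*, so p* = (381 − 174)/57 ≈ 3.6316.
Strong-case type's separating payoff: 381 − 39 × p* = 381 − 39 × (381 − 174)/57 = 381 − 8073/57 ≈ 239.368.
Pooling payoff: 0.25 × 381 + 0.75 × 174 = 225.75.
Difference: 239.368 − 225.75 = 13.618, i.e. 13.6 to one decimal place.
The strong-case type prefers to separate.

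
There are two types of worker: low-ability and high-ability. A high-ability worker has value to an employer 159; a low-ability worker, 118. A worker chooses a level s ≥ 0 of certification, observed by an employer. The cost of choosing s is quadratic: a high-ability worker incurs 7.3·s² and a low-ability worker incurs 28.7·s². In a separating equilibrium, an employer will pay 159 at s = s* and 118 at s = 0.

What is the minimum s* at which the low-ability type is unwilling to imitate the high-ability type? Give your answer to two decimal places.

1.20

The low-ability type at s = 0 receives 118; imitating at s* yields 159 − 28.7·s*².
Indifference: 118 = 159 − 28.7·s*², so s*² = (159 − 118) / 28.7 ≈ 1.4286.
s* = √1.4286 ≈ 1.20.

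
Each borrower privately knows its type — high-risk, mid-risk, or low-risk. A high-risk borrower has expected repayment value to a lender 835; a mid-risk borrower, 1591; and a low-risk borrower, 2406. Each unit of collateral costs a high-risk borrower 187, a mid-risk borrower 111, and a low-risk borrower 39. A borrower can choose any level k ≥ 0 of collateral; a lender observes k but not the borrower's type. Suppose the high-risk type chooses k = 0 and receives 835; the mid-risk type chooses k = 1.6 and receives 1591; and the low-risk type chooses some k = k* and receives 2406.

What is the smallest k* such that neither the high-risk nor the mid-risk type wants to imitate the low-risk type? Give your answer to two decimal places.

Mid-risk type (on-path payoff 1591 − 111×1.6 = 1413.4) won't mimic when 1413.4 ≥ 2406 − 111·k*, i.e. k* ≥ 8.94.
High-risk type (on-path payoff 835) won't mimic when 835 ≥ 2406 − 187·k*, i.e. k* ≥ 8.40.
Both must hold, so k* = max(8.40, 8.94) = 8.94. The mid-risk type's constraint binds.

8.94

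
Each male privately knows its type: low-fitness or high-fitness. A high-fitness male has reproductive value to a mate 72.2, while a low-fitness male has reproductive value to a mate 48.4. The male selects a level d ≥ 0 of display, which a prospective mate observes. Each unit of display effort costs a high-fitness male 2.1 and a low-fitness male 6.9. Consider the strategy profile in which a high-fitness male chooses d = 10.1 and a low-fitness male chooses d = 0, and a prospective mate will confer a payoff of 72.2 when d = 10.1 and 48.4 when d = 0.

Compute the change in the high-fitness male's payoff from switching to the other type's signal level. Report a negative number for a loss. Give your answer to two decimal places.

-2.59

Playing d = 10.1 the high-fitness male receives 72.2 − 2.1 × 10.1 = 50.99.
Deviating to d = 0 yields 48.4 instead.
Gain from deviating: 48.4 − 50.99 = -2.59.
The gain is negative, so the high-fitness type's incentive-compatibility constraint is satisfied.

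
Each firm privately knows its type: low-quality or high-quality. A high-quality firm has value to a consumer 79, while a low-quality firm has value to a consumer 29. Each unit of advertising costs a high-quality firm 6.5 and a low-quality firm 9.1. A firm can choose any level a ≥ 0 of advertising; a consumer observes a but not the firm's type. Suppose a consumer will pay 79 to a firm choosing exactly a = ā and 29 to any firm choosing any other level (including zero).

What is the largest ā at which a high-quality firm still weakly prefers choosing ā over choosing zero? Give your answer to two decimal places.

Choosing ā yields the high-quality type 79 − 6.5·ā; choosing zero yields 29.
The high-quality type is indifferent at 79 − 6.5·ā = 29, i.e. ā = (79 − 29) / 6.5 ≈ 7.69.
For any ā above 7.69 the high-quality type would rather pool at zero, so separation collapses.

7.69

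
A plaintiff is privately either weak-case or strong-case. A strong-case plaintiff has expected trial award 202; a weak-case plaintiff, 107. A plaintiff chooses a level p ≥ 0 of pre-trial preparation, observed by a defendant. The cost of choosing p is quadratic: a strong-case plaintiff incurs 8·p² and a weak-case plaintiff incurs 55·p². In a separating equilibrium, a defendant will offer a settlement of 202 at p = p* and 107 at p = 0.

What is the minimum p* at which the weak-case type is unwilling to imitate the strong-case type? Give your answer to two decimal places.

The weak-case type at p = 0 receives 107; imitating at p* yields 202 − 55·p*².
Indifference: 107 = 202 − 55·p*², so p*² = (202 − 107) / 55 ≈ 1.7273.
p* = √1.7273 ≈ 1.31.

1.31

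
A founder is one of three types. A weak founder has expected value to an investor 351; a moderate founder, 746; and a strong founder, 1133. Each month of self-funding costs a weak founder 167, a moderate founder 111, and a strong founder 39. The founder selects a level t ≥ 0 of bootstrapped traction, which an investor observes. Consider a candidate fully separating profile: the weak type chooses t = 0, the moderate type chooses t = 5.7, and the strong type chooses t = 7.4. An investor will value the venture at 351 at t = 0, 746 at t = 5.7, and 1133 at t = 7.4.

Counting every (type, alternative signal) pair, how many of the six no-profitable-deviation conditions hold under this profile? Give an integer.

4

Moderate (own payoff 746 − 111×5.7 = 113.3): to t=0 gives 351 → profitable ✗; to t=7.4 gives 1133 − 111×7.4 = 311.6 → profitable ✗.
Strong (own payoff 1133 − 39×7.4 = 844.4): to t=0 gives 351 → no gain ✓; to t=5.7 gives 746 − 39×5.7 = 523.7 → no gain ✓.
Weak (own payoff 351): to t=5.7 gives 746 − 167×5.7 = -205.9 → no gain ✓; to t=7.4 gives 1133 − 167×7.4 = -102.8 → no gain ✓.
4 of the 6 constraints hold; not an equilibrium.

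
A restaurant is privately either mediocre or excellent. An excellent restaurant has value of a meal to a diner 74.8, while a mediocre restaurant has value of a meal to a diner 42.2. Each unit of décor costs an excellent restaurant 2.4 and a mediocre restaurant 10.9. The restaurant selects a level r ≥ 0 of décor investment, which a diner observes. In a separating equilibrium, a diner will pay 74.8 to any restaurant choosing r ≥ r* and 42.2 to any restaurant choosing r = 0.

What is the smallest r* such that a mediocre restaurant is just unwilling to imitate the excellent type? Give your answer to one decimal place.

A mediocre restaurant choosing r = 0 receives 42.2.
Imitating at r* instead would pay 74.8 at cost 10.9·r*, netting 74.8 − 10.9·r*.
Indifference: 42.2 = 74.8 − 10.9·r*, so r* = (74.8 − 42.2) / 10.9 ≈ 3.0.
At r* the mediocre type's incentive constraint just binds; the excellent type strictly prefers r* since its per-unit cost is lower.

3.0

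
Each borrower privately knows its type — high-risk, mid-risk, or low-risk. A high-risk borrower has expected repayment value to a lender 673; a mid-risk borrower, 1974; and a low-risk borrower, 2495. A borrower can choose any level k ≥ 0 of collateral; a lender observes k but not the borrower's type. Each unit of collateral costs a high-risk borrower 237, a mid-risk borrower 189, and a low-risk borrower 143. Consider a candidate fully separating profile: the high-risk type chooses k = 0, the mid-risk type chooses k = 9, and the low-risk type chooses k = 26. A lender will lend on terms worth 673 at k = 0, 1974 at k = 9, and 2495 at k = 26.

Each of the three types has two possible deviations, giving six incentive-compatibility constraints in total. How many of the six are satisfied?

High-risk (own payoff 673): to k=9 gives 1974 − 237×9 = -159 → no gain ✓; to k=26 gives 2495 − 237×26 = -3667 → no gain ✓.
Mid-risk (own payoff 1974 − 189×9 = 273): to k=0 gives 673 → profitable ✗; to k=26 gives 2495 − 189×26 = -2419 → no gain ✓.
Low-risk (own payoff 2495 − 143×26 = -1223): to k=0 gives 673 → profitable ✗; to k=9 gives 1974 − 143×9 = 687 → profitable ✗.
3 of the 6 constraints hold; not an equilibrium.

3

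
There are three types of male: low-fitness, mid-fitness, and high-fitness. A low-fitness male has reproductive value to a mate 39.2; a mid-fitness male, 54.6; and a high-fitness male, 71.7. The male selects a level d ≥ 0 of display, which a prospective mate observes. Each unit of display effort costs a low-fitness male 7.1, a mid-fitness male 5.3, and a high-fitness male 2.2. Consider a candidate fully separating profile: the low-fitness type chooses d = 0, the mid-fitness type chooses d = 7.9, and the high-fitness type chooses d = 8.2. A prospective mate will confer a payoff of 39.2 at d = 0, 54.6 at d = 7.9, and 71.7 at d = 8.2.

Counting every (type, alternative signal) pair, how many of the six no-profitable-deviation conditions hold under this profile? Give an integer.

4

High-fitness (own payoff 71.7 − 2.2×8.2 = 53.66): to d=0 gives 39.2 → no gain ✓; to d=7.9 gives 54.6 − 2.2×7.9 = 37.22 → no gain ✓.
Mid-fitness (own payoff 54.6 − 5.3×7.9 = 12.73): to d=0 gives 39.2 → profitable ✗; to d=8.2 gives 71.7 − 5.3×8.2 = 28.24 → profitable ✗.
Low-fitness (own payoff 39.2): to d=7.9 gives 54.6 − 7.1×7.9 = -1.49 → no gain ✓; to d=8.2 gives 71.7 − 7.1×8.2 = 13.48 → no gain ✓.
4 of the 6 constraints hold; not an equilibrium.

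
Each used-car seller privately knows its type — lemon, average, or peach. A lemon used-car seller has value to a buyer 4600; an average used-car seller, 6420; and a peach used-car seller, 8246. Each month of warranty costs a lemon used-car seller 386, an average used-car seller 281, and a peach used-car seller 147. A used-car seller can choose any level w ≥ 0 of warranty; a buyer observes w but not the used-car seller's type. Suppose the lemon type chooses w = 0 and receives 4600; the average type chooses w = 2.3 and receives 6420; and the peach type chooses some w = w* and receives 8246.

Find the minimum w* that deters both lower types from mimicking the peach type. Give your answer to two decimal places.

Average type (on-path payoff 6420 − 281×2.3 = 5773.7) won't mimic when 5773.7 ≥ 8246 − 281·w*, i.e. w* ≥ 8.80.
Lemon type (on-path payoff 4600) won't mimic when 4600 ≥ 8246 − 386·w*, i.e. w* ≥ 9.45.
Both must hold, so w* = max(9.45, 8.80) = 9.45. The lemon type's constraint binds.

9.45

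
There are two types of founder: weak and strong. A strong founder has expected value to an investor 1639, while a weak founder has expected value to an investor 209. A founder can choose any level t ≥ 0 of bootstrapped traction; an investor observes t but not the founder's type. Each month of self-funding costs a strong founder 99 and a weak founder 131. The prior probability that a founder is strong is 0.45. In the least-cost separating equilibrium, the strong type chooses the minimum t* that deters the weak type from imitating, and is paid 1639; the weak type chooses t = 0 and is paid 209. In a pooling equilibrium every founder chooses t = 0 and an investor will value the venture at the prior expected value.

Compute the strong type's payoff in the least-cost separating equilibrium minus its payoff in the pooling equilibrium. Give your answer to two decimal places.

Least-cost separating signal: t* solves 209 = 1639 − 131·t*, so t* = (1639 − 209)/131 ≈ 10.9160.
Strong type's separating payoff: 1639 − 99 × t* = 1639 − 99 × (1639 − 209)/131 = 1639 − 141570/131 ≈ 558.3130.
Pooling payoff: 0.45 × 1639 + 0.55 × 209 = 852.5.
Difference: 558.3130 − 852.5 = -294.187, i.e. -294.19 to two decimal places.
The strong type would prefer the pooling outcome.

-294.19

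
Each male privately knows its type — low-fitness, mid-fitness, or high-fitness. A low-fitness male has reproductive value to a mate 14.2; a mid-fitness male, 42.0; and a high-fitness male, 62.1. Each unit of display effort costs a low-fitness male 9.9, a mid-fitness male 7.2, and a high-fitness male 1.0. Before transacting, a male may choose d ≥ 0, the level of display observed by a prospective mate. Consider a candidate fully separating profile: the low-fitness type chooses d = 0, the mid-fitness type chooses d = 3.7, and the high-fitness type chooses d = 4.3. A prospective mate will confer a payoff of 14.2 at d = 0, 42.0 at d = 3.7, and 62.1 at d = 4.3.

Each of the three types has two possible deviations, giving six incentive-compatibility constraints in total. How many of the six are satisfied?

4

High-fitness (own payoff 62.1 − 1.0×4.3 = 57.8): to d=0 gives 14.2 → no gain ✓; to d=3.7 gives 42.0 − 1.0×3.7 = 38.3 → no gain ✓.
Mid-fitness (own payoff 42.0 − 7.2×3.7 = 15.36): to d=0 gives 14.2 → no gain ✓; to d=4.3 gives 62.1 − 7.2×4.3 = 31.14 → profitable ✗.
Low-fitness (own payoff 14.2): to d=3.7 gives 42.0 − 9.9×3.7 = 5.37 → no gain ✓; to d=4.3 gives 62.1 − 9.9×4.3 = 19.53 → profitable ✗.
4 of the 6 constraints hold; not an equilibrium.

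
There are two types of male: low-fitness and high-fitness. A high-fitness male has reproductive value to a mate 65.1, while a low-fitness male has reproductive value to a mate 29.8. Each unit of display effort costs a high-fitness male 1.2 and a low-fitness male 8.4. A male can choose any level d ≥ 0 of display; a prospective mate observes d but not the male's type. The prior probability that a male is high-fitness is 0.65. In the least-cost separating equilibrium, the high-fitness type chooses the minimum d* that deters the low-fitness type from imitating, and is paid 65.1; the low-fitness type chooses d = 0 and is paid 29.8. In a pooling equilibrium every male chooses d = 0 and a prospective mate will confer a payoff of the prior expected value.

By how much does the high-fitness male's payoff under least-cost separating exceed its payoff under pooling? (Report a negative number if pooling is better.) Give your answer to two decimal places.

7.31

Least-cost separating signal: d* solves 29.8 = 65.1 − 8.4·d*, so d* = (65.1 − 29.8)/8.4 ≈ 4.2024.
High-fitness type's separating payoff: 65.1 − 1.2 × d* = 65.1 − 1.2 × (65.1 − 29.8)/8.4 = 65.1 − 42.36/8.4 ≈ 60.0571.
Pooling payoff: 0.65 × 65.1 + 0.35 × 29.8 = 52.745.
Difference: 60.0571 − 52.745 = 7.3121, i.e. 7.31 to two decimal places.
The high-fitness type prefers to separate.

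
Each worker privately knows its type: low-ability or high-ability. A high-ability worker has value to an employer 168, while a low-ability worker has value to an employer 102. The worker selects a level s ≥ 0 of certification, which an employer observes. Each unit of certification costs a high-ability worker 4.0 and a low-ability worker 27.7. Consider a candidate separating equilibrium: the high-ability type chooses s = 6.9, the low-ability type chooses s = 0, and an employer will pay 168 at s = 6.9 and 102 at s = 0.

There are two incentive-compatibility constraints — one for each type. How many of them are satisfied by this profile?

High-ability type: signal → 168 − 4.0 × 6.9 = 140.4; deviate to 0 → 102. IC holds (140.4 ≥ 102).
Low-ability type: stay at 0 → 102; mimic → 168 − 27.7 × 6.9 = -23.13. IC holds (102 ≥ -23.13).
2 of 2 constraints hold, so this is a separating equilibrium.

2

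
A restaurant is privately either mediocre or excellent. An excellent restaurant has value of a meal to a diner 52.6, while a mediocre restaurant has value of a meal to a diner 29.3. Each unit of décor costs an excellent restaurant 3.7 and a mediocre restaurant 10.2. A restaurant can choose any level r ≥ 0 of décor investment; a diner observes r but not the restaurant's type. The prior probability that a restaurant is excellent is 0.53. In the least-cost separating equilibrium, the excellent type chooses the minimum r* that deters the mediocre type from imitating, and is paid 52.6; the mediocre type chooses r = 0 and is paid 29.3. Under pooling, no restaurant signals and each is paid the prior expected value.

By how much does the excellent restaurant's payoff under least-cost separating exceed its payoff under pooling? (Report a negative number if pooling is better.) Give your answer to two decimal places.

Least-cost separating signal: r* solves 29.3 = 52.6 − 10.2·r*, so r* = (52.6 − 29.3)/10.2 ≈ 2.2843.
Excellent type's separating payoff: 52.6 − 3.7 × r* = 52.6 − 3.7 × (52.6 − 29.3)/10.2 = 52.6 − 86.21/10.2 ≈ 44.1480.
Pooling payoff: 0.53 × 52.6 + 0.47 × 29.3 = 41.649.
Difference: 44.1480 − 41.649 = 2.499, i.e. 2.50 to two decimal places.
The excellent type prefers to separate.

2.50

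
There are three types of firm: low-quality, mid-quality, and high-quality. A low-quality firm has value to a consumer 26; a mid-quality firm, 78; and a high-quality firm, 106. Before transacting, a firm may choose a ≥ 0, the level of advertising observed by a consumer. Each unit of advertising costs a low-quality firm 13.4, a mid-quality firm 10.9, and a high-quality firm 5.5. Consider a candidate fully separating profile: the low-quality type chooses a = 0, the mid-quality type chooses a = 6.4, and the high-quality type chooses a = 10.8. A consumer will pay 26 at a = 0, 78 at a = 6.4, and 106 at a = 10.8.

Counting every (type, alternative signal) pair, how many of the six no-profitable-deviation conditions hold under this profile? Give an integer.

5

Low-quality (own payoff 26): to a=6.4 gives 78 − 13.4×6.4 = -7.76 → no gain ✓; to a=10.8 gives 106 − 13.4×10.8 = -38.72 → no gain ✓.
Mid-quality (own payoff 78 − 10.9×6.4 = 8.24): to a=0 gives 26 → profitable ✗; to a=10.8 gives 106 − 10.9×10.8 = -11.72 → no gain ✓.
High-quality (own payoff 106 − 5.5×10.8 = 46.6): to a=0 gives 26 → no gain ✓; to a=6.4 gives 78 − 5.5×6.4 = 42.8 → no gain ✓.
5 of the 6 constraints hold; not an equilibrium.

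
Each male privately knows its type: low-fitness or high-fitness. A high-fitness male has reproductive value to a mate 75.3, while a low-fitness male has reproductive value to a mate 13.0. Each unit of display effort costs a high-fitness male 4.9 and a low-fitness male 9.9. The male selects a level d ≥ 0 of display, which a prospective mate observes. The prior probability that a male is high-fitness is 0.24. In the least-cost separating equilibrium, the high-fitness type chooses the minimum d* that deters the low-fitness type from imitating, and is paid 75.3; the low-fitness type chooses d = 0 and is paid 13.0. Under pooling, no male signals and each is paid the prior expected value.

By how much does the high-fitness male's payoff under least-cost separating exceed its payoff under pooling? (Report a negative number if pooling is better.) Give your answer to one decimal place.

16.5

Least-cost separating signal: d* solves 13.0 = 75.3 − 9.9·d*, so d* = (75.3 − 13.0)/9.9 ≈ 6.2929.
High-fitness type's separating payoff: 75.3 − 4.9 × d* = 75.3 − 4.9 × (75.3 − 13.0)/9.9 = 75.3 − 305.27/9.9 ≈ 44.465.
Pooling payoff: 0.24 × 75.3 + 0.76 × 13.0 = 27.952.
Difference: 44.465 − 27.952 = 16.513, i.e. 16.5 to one decimal place.
The high-fitness type prefers to separate.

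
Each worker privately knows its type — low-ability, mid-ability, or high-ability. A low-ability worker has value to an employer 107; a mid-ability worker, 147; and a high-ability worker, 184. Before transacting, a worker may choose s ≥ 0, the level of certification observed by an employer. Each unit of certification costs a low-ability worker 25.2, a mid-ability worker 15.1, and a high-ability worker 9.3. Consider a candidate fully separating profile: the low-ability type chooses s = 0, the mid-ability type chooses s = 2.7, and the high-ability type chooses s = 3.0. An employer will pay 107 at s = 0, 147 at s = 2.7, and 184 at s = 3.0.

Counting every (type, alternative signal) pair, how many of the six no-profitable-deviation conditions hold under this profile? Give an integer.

High-ability (own payoff 184 − 9.3×3.0 = 156.1): to s=0 gives 107 → no gain ✓; to s=2.7 gives 147 − 9.3×2.7 = 121.89 → no gain ✓.
Mid-ability (own payoff 147 − 15.1×2.7 = 106.23): to s=0 gives 107 → profitable ✗; to s=3.0 gives 184 − 15.1×3.0 = 138.7 → profitable ✗.
Low-ability (own payoff 107): to s=2.7 gives 147 − 25.2×2.7 = 78.96 → no gain ✓; to s=3.0 gives 184 − 25.2×3.0 = 108.4 → profitable ✗.
3 of the 6 constraints hold; not an equilibrium.

3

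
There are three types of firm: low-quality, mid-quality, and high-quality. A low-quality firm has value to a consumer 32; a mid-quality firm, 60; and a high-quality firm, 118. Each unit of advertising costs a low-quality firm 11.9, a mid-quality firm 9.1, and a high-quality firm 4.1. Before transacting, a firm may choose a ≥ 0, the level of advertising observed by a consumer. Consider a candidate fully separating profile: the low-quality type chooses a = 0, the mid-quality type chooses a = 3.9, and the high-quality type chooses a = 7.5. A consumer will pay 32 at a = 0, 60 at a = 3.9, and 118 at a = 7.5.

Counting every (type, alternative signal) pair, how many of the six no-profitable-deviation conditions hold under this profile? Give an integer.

4

Low-quality (own payoff 32): to a=3.9 gives 60 − 11.9×3.9 = 13.59 → no gain ✓; to a=7.5 gives 118 − 11.9×7.5 = 28.75 → no gain ✓.
High-quality (own payoff 118 − 4.1×7.5 = 87.25): to a=0 gives 32 → no gain ✓; to a=3.9 gives 60 − 4.1×3.9 = 44.01 → no gain ✓.
Mid-quality (own payoff 60 − 9.1×3.9 = 24.51): to a=0 gives 32 → profitable ✗; to a=7.5 gives 118 − 9.1×7.5 = 49.75 → profitable ✗.
4 of the 6 constraints hold; not an equilibrium.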